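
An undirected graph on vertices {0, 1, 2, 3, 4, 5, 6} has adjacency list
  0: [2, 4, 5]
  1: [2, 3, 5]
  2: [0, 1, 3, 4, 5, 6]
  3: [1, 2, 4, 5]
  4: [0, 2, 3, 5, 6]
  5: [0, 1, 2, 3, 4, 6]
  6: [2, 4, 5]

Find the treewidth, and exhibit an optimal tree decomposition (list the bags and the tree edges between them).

Treewidth 3.
Bags: B1 = {2, 3, 4, 5}  B2 = {1, 2, 3, 5}  B3 = {0, 2, 4, 5}  B4 = {2, 4, 5, 6}
Tree: B1–B2, B1–B3, B3–B4

Every bag has size at most 4, so the width is 4 − 1 = 3 and tw(G) ≤ 3. On the other hand G contains the 4-clique {1, 2, 3, 5}. A clique must lie in a single bag of any decomposition, so no decomposition can have width below 3. Hence tw(G) = 3 exactly.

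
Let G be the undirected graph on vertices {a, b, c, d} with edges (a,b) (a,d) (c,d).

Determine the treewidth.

A width-1 tree decomposition is:
Bags: B1 = {c, d}  B2 = {a, d}  B3 = {a, b}
Tree: B1–B2, B2–B3
The largest bag has 2 vertices, giving width 1; this decomposition certifies tw(G) ≤ 1. Any graph with an edge has treewidth ≥ 1, and G has the edge c–d. Therefore the treewidth is 1.

1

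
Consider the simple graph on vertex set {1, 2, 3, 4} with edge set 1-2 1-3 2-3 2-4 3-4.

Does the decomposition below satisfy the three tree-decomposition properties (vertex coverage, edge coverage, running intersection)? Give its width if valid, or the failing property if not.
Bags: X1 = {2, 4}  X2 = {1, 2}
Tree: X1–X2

No — vertex 3 appears in no bag.

A tree decomposition must satisfy three properties: every vertex lies in some bag; for every edge, both endpoints lie together in some bag; and for every vertex, the bags containing it form a connected subtree. Here vertex 3 appears in no bag, so the decomposition is invalid.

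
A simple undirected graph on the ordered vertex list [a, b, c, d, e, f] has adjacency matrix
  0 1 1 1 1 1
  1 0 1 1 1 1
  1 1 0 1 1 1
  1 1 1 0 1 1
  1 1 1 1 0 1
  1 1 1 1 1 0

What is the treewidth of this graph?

5

A width-5 tree decomposition is:
Bags: B1 = {a, b, c, d, e, f}
Tree: (single bag)
With just one bag of size 6, the width is 6 − 1 = 5, so tw(G) ≤ 5. Conversely, {a, b, c, d, e, f} is a clique of size 6, and the vertices of any clique must share a bag in every tree decomposition; so some bag has ≥ 6 vertices and tw(G) ≥ 5. Therefore the treewidth is 5.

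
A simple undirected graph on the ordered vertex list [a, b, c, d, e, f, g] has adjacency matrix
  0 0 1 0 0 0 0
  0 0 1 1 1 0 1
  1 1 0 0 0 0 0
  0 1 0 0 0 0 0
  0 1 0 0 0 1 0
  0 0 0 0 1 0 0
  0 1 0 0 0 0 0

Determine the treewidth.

A width-1 tree decomposition is:
Bags: B1 = {e, f}  B2 = {b, e}  B3 = {b, c}  B4 = {a, c}  B5 = {b, g}  B6 = {b, d}
Tree: B1–B2, B2–B3, B3–B4, B3–B5, B2–B6
Every bag has size at most 2, so the width is 2 − 1 = 1 and tw(G) ≤ 1. Any graph with an edge has treewidth ≥ 1, and G has the edge e–f. Combining the bounds, tw(G) = 1.

1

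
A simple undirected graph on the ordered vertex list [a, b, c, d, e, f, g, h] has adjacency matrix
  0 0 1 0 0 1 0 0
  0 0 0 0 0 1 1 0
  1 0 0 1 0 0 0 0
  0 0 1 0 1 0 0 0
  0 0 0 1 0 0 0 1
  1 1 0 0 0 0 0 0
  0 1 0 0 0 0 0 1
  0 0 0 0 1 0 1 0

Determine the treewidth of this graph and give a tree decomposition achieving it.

Treewidth 2.
Bags: B1 = {b, f, g}  B2 = {f, g, h}  B3 = {e, f, h}  B4 = {d, e, f}  B5 = {c, d, f}  B6 = {a, c, f}
Tree: B1–B2, B2–B3, B3–B4, B4–B5, B5–B6

The largest bag has 3 vertices, giving width 2; this decomposition certifies tw(G) ≤ 2. Since f–b–g–h–e–d–c–a–f is a cycle in G, G is not acyclic. Forests are exactly the graphs of treewidth ≤ 1, so tw(G) ≥ 2. Combining the bounds, tw(G) = 2.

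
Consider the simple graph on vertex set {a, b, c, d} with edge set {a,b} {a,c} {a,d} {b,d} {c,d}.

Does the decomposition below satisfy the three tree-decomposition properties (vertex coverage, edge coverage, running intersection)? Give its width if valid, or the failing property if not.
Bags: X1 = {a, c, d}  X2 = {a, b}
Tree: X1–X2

No — edge (d,b) lies in no bag.

A tree decomposition must satisfy three properties: every vertex lies in some bag; for every edge, both endpoints lie together in some bag; and for every vertex, the bags containing it form a connected subtree. Here edge (d,b) lies in no bag, so the decomposition is invalid.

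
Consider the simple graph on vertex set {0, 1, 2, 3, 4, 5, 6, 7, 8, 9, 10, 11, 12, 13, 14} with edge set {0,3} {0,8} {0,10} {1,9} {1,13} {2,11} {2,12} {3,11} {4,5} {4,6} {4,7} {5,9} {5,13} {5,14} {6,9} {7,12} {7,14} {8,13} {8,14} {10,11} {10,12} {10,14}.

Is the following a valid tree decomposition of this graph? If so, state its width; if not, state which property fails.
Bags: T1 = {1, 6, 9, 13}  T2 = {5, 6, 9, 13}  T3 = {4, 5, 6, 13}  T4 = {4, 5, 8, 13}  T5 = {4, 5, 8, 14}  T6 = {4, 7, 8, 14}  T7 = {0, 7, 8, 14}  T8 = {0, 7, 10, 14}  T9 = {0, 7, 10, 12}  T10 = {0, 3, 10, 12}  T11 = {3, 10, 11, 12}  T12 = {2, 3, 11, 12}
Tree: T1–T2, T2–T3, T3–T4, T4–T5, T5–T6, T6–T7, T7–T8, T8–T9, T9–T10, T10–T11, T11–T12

Vertex coverage: the bags together contain {0, 1, 2, 3, 4, 5, 6, 7, 8, 9, 10, 11, 12, 13, 14}, the full vertex set. Edge coverage: each edge of G has both endpoints in at least one bag. Running intersection: for every vertex, the bags containing it form a connected subtree. All three properties hold, so this is a valid tree decomposition of width max|bag| − 1 = 3, and hence tw(G) ≤ 3.

Yes; width 3.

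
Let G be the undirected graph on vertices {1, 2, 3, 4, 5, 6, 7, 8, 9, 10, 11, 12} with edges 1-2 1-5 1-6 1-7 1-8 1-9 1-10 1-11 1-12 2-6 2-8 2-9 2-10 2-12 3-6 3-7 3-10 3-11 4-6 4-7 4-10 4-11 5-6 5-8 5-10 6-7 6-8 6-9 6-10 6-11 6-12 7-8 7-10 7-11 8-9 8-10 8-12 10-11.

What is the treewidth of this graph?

A width-4 tree decomposition is:
Bags: B1 = {1, 2, 6, 8, 12}  B2 = {1, 2, 6, 8, 10}  B3 = {1, 6, 7, 8, 10}  B4 = {1, 2, 6, 8, 9}  B5 = {1, 5, 6, 8, 10}  B6 = {1, 6, 7, 10, 11}  B7 = {3, 6, 7, 10, 11}  B8 = {4, 6, 7, 10, 11}
Tree: B1–B2, B2–B3, B1–B4, B2–B5, B3–B6, B6–B7, B6–B8
The largest bag has 5 vertices, giving width 4; this decomposition certifies tw(G) ≤ 4. Conversely, {1, 2, 6, 8, 9} is a clique of size 5, and the vertices of any clique must share a bag in every tree decomposition; so some bag has ≥ 5 vertices and tw(G) ≥ 4. Combining the bounds, tw(G) = 4.

4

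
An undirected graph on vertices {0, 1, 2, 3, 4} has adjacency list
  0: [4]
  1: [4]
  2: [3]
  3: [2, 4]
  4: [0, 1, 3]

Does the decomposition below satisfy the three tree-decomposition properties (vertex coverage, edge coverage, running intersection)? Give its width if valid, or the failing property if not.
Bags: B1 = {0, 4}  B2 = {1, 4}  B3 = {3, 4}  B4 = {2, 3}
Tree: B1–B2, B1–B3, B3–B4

Checking the three conditions: (i) the bags cover all of {0, 1, 2, 3, 4}; (ii) for each edge, some bag contains both endpoints; (iii) the bags containing any fixed vertex form a subtree. All hold, so the decomposition is valid with width 2 − 1 = 1.

Yes; width 1.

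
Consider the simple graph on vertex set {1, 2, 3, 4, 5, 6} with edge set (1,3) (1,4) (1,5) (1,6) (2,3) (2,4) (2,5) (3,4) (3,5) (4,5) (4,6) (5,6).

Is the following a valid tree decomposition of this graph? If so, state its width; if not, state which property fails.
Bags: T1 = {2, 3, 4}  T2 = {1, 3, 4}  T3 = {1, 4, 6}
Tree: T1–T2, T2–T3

A tree decomposition must satisfy three properties: every vertex lies in some bag; for every edge, both endpoints lie together in some bag; and for every vertex, the bags containing it form a connected subtree. Here vertex 5 appears in no bag, so the decomposition is invalid.

No — vertex 5 appears in no bag.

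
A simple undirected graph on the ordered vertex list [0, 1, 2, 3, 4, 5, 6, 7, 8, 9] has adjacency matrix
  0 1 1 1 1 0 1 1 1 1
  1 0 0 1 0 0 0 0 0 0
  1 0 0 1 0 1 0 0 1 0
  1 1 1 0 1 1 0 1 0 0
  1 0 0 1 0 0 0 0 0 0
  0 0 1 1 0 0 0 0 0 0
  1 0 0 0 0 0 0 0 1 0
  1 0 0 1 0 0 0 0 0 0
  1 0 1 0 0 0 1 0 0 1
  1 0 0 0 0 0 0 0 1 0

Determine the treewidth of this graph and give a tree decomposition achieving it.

Treewidth 2.
Bags: B1 = {0, 2, 3}  B2 = {0, 2, 8}  B3 = {0, 8, 9}  B4 = {0, 3, 7}  B5 = {0, 3, 4}  B6 = {0, 6, 8}  B7 = {0, 1, 3}  B8 = {2, 3, 5}
Tree: B1–B2, B2–B3, B1–B4, B1–B5, B3–B6, B1–B7, B1–B8

Every bag has size at most 3, so the width is 3 − 1 = 2 and tw(G) ≤ 2. For the lower bound, the 3 vertices {0, 8, 9} are pairwise adjacent, and any tree decomposition puts a clique entirely inside one bag — forcing width ≥ 2. Combining the bounds, tw(G) = 2.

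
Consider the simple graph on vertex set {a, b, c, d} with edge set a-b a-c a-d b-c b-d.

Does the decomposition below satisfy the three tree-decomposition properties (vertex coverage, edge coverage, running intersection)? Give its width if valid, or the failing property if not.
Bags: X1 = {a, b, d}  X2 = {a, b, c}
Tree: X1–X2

Checking the three conditions: (i) the bags cover all of {a, b, c, d}; (ii) for each edge, some bag contains both endpoints; (iii) the bags containing any fixed vertex form a subtree. All hold, so the decomposition is valid with width 3 − 1 = 2.

Yes; width 2.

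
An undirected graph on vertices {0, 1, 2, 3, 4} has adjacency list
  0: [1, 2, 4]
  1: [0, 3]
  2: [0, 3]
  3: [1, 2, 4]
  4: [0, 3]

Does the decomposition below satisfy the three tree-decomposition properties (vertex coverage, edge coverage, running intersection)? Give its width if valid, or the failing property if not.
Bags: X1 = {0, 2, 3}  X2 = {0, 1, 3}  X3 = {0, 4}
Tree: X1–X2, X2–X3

No — edge (3,4) lies in no bag.

A tree decomposition must satisfy three properties: every vertex lies in some bag; for every edge, both endpoints lie together in some bag; and for every vertex, the bags containing it form a connected subtree. Here edge (3,4) lies in no bag, so the decomposition is invalid.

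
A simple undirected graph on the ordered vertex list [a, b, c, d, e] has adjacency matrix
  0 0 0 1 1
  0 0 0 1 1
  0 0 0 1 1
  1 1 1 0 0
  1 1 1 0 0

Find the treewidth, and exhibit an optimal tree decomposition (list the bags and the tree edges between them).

Each bag holds 3 vertices, so the decomposition has width 2, which upper-bounds the treewidth. The edges d–a–e–c–d form a cycle, so G is not a tree and its treewidth is at least 2. Combining the bounds, tw(G) = 2.

Treewidth 2.
Bags: B1 = {a, d, e}  B2 = {c, d, e}  B3 = {b, d, e}
Tree: B1–B2, B2–B3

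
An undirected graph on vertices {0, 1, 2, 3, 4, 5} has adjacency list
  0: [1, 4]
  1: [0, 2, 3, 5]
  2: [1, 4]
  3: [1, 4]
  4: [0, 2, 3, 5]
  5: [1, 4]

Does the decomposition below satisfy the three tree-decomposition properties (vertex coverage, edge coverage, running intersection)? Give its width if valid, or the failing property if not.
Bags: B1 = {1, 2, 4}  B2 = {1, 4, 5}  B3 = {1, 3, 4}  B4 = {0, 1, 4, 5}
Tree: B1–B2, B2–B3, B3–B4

No — bags containing vertex 5 are not connected in the tree.

A tree decomposition must satisfy three properties: every vertex lies in some bag; for every edge, both endpoints lie together in some bag; and for every vertex, the bags containing it form a connected subtree. Here bags containing vertex 5 are not connected in the tree, so the decomposition is invalid.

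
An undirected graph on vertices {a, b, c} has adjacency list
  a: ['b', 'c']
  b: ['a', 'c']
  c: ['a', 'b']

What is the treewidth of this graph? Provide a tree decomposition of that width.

Treewidth 2.
One such decomposition:
Bags: B1 = {a, b, c}
Tree: (single bag)

With just one bag of size 3, the width is 3 − 1 = 2, so tw(G) ≤ 2. For the lower bound, the 3 vertices {a, b, c} are pairwise adjacent, and any tree decomposition puts a clique entirely inside one bag — forcing width ≥ 2. Therefore the treewidth is 2.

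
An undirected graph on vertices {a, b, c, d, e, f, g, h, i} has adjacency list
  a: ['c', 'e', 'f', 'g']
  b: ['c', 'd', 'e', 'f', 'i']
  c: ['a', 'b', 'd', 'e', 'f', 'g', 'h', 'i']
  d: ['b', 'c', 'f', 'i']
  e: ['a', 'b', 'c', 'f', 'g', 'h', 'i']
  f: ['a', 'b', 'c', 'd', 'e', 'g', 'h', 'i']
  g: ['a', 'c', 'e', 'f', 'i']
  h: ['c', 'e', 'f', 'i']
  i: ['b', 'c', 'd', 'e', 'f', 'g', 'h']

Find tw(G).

A width-4 tree decomposition is:
Bags: B1 = {b, c, e, f, i}  B2 = {b, c, d, f, i}  B3 = {c, e, f, g, i}  B4 = {c, e, f, h, i}  B5 = {a, c, e, f, g}
Tree: B1–B2, B1–B3, B3–B4, B3–B5
Every bag has size at most 5, so the width is 5 − 1 = 4 and tw(G) ≤ 4. On the other hand G contains the 5-clique {a, c, e, f, g}. A clique must lie in a single bag of any decomposition, so no decomposition can have width below 4. Combining the bounds, tw(G) = 4.

4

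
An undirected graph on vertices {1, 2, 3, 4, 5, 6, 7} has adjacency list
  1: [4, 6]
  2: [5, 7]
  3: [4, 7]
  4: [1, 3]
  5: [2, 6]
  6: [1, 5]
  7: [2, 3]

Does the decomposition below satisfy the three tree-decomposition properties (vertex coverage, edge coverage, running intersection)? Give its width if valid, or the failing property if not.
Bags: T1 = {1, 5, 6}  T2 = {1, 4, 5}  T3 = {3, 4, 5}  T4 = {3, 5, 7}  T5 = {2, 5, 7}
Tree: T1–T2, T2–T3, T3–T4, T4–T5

Vertex coverage: the bags together contain {1, 2, 3, 4, 5, 6, 7}, the full vertex set. Edge coverage: each edge of G has both endpoints in at least one bag. Running intersection: for every vertex, the bags containing it form a connected subtree. All three properties hold, so this is a valid tree decomposition of width max|bag| − 1 = 2, and hence tw(G) ≤ 2.

Yes; width 2.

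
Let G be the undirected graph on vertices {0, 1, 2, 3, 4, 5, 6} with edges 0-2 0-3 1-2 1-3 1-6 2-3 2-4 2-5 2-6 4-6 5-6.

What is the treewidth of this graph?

A width-2 tree decomposition is:
Bags: B1 = {1, 2, 3}  B2 = {1, 2, 6}  B3 = {0, 2, 3}  B4 = {2, 4, 6}  B5 = {2, 5, 6}
Tree: B1–B2, B1–B3, B2–B4, B2–B5
Each bag holds 3 vertices, so the decomposition has width 2, which upper-bounds the treewidth. Conversely, {0, 2, 3} is a clique of size 3, and the vertices of any clique must share a bag in every tree decomposition; so some bag has ≥ 3 vertices and tw(G) ≥ 2. Therefore the treewidth is 2.

2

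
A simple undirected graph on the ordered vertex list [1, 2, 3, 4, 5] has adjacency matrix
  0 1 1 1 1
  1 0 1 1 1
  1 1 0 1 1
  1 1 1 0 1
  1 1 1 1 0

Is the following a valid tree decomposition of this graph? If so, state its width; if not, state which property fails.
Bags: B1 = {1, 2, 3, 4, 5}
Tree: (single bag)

Yes; width 4.

Vertex coverage: the bags together contain {1, 2, 3, 4, 5}, the full vertex set. Edge coverage: each edge of G has both endpoints in at least one bag. Running intersection: for every vertex, the bags containing it form a connected subtree. All three properties hold, so this is a valid tree decomposition of width max|bag| − 1 = 4, and hence tw(G) ≤ 4.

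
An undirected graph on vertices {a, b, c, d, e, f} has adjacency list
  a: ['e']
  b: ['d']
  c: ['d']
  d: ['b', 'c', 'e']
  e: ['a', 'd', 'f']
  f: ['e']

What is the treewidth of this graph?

1

A width-1 tree decomposition is:
Bags: B1 = {d, e}  B2 = {e, f}  B3 = {b, d}  B4 = {c, d}  B5 = {a, e}
Tree: B1–B2, B1–B3, B1–B4, B2–B5
Every bag has size at most 2, so the width is 2 − 1 = 1 and tw(G) ≤ 1. G has an edge, so its treewidth is at least 1. Therefore the treewidth is 1.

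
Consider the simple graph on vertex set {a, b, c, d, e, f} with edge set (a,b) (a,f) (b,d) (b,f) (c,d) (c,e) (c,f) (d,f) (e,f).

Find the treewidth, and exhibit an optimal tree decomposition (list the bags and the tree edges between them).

Treewidth 2.
One optimal decomposition is:
Bags: B1 = {b, d, f}  B2 = {a, b, f}  B3 = {c, d, f}  B4 = {c, e, f}
Tree: B1–B2, B1–B3, B3–B4

The largest bag has 3 vertices, giving width 2; this decomposition certifies tw(G) ≤ 2. Conversely, {c, d, f} is a clique of size 3, and the vertices of any clique must share a bag in every tree decomposition; so some bag has ≥ 3 vertices and tw(G) ≥ 2. The upper and lower bounds meet at 2, so that is the treewidth.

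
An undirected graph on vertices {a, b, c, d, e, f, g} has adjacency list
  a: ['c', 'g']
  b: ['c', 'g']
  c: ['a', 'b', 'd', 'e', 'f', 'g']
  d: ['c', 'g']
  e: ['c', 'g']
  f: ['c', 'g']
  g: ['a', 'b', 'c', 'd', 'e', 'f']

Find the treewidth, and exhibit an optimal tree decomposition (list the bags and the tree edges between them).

Treewidth 2.
One optimal decomposition is:
Bags: B1 = {c, f, g}  B2 = {c, e, g}  B3 = {b, c, g}  B4 = {a, c, g}  B5 = {c, d, g}
Tree: B1–B2, B1–B3, B2–B4, B1–B5

The largest bag has 3 vertices, giving width 2; this decomposition certifies tw(G) ≤ 2. For the lower bound, the 3 vertices {c, d, g} are pairwise adjacent, and any tree decomposition puts a clique entirely inside one bag — forcing width ≥ 2. Hence tw(G) = 2 exactly.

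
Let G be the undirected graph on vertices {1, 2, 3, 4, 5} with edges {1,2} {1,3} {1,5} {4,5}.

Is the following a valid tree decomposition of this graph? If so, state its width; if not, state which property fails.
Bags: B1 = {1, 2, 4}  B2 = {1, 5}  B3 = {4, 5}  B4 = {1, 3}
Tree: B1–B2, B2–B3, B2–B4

A tree decomposition must satisfy three properties: every vertex lies in some bag; for every edge, both endpoints lie together in some bag; and for every vertex, the bags containing it form a connected subtree. Here bags containing vertex 4 are not connected in the tree, so the decomposition is invalid.

No — bags containing vertex 4 are not connected in the tree.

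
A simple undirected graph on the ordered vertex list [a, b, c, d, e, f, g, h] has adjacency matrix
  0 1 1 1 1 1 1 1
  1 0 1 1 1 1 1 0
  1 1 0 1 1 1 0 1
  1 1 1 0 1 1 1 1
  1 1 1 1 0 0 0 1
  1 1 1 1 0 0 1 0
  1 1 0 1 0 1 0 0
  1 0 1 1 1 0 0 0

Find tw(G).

A width-4 tree decomposition is:
Bags: B1 = {a, b, c, d, f}  B2 = {a, b, d, f, g}  B3 = {a, b, c, d, e}  B4 = {a, c, d, e, h}
Tree: B1–B2, B1–B3, B3–B4
Every bag has size at most 5, so the width is 5 − 1 = 4 and tw(G) ≤ 4. For the lower bound, the 5 vertices {a, c, d, e, h} are pairwise adjacent, and any tree decomposition puts a clique entirely inside one bag — forcing width ≥ 4. Combining the bounds, tw(G) = 4.

4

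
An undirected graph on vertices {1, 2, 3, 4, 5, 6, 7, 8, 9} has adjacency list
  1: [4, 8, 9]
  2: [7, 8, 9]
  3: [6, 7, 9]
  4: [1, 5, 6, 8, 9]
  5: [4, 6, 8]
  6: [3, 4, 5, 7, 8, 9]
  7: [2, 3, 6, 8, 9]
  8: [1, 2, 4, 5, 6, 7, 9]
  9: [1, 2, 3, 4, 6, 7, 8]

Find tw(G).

A width-3 tree decomposition is:
Bags: B1 = {6, 7, 8, 9}  B2 = {4, 6, 8, 9}  B3 = {1, 4, 8, 9}  B4 = {3, 6, 7, 9}  B5 = {2, 7, 8, 9}  B6 = {4, 5, 6, 8}
Tree: B1–B2, B2–B3, B1–B4, B1–B5, B2–B6
Every bag has size at most 4, so the width is 4 − 1 = 3 and tw(G) ≤ 3. Conversely, {2, 7, 8, 9} is a clique of size 4, and the vertices of any clique must share a bag in every tree decomposition; so some bag has ≥ 4 vertices and tw(G) ≥ 3. The upper and lower bounds meet at 3, so that is the treewidth.

3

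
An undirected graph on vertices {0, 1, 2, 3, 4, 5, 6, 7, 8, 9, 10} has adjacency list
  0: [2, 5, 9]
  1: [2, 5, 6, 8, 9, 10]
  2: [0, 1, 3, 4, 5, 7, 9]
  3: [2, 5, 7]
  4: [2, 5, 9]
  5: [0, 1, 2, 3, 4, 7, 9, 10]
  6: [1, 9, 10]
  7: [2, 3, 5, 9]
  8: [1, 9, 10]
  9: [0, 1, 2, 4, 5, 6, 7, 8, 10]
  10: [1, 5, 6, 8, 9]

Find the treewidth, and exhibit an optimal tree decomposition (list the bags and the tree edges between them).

Each bag holds 4 vertices, so the decomposition has width 3, which upper-bounds the treewidth. For the lower bound, the 4 vertices {1, 8, 9, 10} are pairwise adjacent, and any tree decomposition puts a clique entirely inside one bag — forcing width ≥ 3. The upper and lower bounds meet at 3, so that is the treewidth.

Treewidth 3.
One such decomposition:
Bags: B1 = {2, 4, 5, 9}  B2 = {2, 5, 7, 9}  B3 = {1, 2, 5, 9}  B4 = {1, 5, 9, 10}  B5 = {0, 2, 5, 9}  B6 = {2, 3, 5, 7}  B7 = {1, 8, 9, 10}  B8 = {1, 6, 9, 10}
Tree: B1–B2, B2–B3, B3–B4, B3–B5, B2–B6, B4–B7, B4–B8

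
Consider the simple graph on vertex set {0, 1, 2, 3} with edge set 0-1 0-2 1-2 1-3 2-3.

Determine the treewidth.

2

A width-2 tree decomposition is:
Bags: B1 = {1, 2, 3}  B2 = {0, 1, 2}
Tree: B1–B2
Each bag holds 3 vertices, so the decomposition has width 2, which upper-bounds the treewidth. For the lower bound, the 3 vertices {0, 1, 2} are pairwise adjacent, and any tree decomposition puts a clique entirely inside one bag — forcing width ≥ 2. The upper and lower bounds meet at 2, so that is the treewidth.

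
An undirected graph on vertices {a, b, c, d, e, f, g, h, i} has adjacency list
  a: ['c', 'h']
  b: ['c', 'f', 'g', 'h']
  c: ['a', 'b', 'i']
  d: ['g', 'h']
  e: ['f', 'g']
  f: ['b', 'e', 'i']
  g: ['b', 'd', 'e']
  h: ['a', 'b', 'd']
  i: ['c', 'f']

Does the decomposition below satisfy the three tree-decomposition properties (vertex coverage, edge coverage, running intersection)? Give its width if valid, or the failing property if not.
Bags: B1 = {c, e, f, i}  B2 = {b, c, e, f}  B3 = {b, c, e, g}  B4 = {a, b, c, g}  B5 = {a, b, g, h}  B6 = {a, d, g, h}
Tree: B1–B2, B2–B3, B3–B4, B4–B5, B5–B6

Yes; width 3.

Checking the three conditions: (i) the bags cover all of {a, b, c, d, e, f, g, h, i}; (ii) for each edge, some bag contains both endpoints; (iii) the bags containing any fixed vertex form a subtree. All hold, so the decomposition is valid with width 4 − 1 = 3.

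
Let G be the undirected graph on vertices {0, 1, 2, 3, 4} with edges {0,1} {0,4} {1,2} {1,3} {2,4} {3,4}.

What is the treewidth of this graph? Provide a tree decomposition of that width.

Treewidth 2.
One optimal decomposition is:
Bags: B1 = {1, 3, 4}  B2 = {0, 1, 4}  B3 = {1, 2, 4}
Tree: B1–B2, B2–B3

Every bag has size at most 3, so the width is 3 − 1 = 2 and tw(G) ≤ 2. Since 3–1–0–4–3 is a cycle in G, G is not acyclic. Forests are exactly the graphs of treewidth ≤ 1, so tw(G) ≥ 2. Hence tw(G) = 2 exactly.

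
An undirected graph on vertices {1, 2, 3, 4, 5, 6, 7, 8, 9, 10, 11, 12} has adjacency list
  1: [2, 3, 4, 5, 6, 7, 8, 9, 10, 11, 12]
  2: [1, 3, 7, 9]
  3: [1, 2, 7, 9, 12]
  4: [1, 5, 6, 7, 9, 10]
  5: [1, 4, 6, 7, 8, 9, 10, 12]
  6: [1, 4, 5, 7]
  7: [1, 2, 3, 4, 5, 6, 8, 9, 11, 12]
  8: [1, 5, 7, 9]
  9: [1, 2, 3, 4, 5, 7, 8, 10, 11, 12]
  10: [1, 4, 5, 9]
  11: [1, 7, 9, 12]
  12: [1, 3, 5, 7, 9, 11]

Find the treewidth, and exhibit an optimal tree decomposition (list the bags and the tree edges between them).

Each bag holds 5 vertices, so the decomposition has width 4, which upper-bounds the treewidth. For the lower bound, the 5 vertices {1, 4, 5, 9, 10} are pairwise adjacent, and any tree decomposition puts a clique entirely inside one bag — forcing width ≥ 4. Therefore the treewidth is 4.

Treewidth 4.
Bags: B1 = {1, 4, 5, 7, 9}  B2 = {1, 5, 7, 9, 12}  B3 = {1, 4, 5, 6, 7}  B4 = {1, 3, 7, 9, 12}  B5 = {1, 4, 5, 9, 10}  B6 = {1, 7, 9, 11, 12}  B7 = {1, 5, 7, 8, 9}  B8 = {1, 2, 3, 7, 9}
Tree: B1–B2, B1–B3, B2–B4, B1–B5, B2–B6, B2–B7, B4–B8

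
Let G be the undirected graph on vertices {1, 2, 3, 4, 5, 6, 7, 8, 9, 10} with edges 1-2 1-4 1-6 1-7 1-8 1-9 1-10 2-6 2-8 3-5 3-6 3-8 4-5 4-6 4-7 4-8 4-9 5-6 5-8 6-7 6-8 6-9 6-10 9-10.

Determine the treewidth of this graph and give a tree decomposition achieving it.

Treewidth 3.
Bags: B1 = {1, 4, 6, 8}  B2 = {1, 4, 6, 9}  B3 = {1, 2, 6, 8}  B4 = {1, 6, 9, 10}  B5 = {4, 5, 6, 8}  B6 = {1, 4, 6, 7}  B7 = {3, 5, 6, 8}
Tree: B1–B2, B1–B3, B2–B4, B1–B5, B2–B6, B5–B7

Every bag has size at most 4, so the width is 4 − 1 = 3 and tw(G) ≤ 3. Conversely, {1, 2, 6, 8} is a clique of size 4, and the vertices of any clique must share a bag in every tree decomposition; so some bag has ≥ 4 vertices and tw(G) ≥ 3. Combining the bounds, tw(G) = 3.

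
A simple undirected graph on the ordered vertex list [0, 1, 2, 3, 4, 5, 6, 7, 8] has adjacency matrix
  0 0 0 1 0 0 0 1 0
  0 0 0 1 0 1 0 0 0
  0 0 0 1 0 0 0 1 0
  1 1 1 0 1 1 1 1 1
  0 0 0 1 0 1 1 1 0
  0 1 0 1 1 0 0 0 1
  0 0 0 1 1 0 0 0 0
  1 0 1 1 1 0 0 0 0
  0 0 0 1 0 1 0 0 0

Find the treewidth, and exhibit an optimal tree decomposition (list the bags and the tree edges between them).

The largest bag has 3 vertices, giving width 2; this decomposition certifies tw(G) ≤ 2. On the other hand G contains the 3-clique {0, 3, 7}. A clique must lie in a single bag of any decomposition, so no decomposition can have width below 2. Combining the bounds, tw(G) = 2.

Treewidth 2.
One such decomposition:
Bags: B1 = {3, 4, 7}  B2 = {2, 3, 7}  B3 = {3, 4, 6}  B4 = {3, 4, 5}  B5 = {0, 3, 7}  B6 = {3, 5, 8}  B7 = {1, 3, 5}
Tree: B1–B2, B1–B3, B3–B4, B2–B5, B4–B6, B6–B7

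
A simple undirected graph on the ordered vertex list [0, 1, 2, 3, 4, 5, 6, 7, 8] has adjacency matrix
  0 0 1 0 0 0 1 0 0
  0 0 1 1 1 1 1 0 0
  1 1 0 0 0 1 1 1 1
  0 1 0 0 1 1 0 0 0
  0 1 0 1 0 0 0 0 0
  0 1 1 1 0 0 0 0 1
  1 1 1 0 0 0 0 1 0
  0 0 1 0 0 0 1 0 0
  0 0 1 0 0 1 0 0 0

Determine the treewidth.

A width-2 tree decomposition is:
Bags: B1 = {1, 2, 5}  B2 = {1, 2, 6}  B3 = {1, 3, 5}  B4 = {2, 6, 7}  B5 = {1, 3, 4}  B6 = {2, 5, 8}  B7 = {0, 2, 6}
Tree: B1–B2, B1–B3, B2–B4, B3–B5, B1–B6, B4–B7
Every bag has size at most 3, so the width is 3 − 1 = 2 and tw(G) ≤ 2. On the other hand G contains the 3-clique {2, 5, 8}. A clique must lie in a single bag of any decomposition, so no decomposition can have width below 2. The upper and lower bounds meet at 2, so that is the treewidth.

2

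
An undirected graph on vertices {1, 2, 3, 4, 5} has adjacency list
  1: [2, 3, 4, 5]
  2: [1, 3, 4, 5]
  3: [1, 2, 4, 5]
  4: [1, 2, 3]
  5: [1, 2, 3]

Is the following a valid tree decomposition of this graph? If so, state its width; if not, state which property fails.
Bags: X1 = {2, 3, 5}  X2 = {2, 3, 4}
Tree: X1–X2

No — vertex 1 appears in no bag.

A tree decomposition must satisfy three properties: every vertex lies in some bag; for every edge, both endpoints lie together in some bag; and for every vertex, the bags containing it form a connected subtree. Here vertex 1 appears in no bag, so the decomposition is invalid.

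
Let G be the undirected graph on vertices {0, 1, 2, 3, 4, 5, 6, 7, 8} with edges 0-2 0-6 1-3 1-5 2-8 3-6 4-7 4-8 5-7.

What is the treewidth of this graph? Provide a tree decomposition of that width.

Every bag has size at most 3, so the width is 3 − 1 = 2 and tw(G) ≤ 2. Since 1–3–6–0–2–8–4–7–5–1 is a cycle in G, G is not acyclic. Forests are exactly the graphs of treewidth ≤ 1, so tw(G) ≥ 2. Combining the bounds, tw(G) = 2.

Treewidth 2.
One optimal decomposition is:
Bags: B1 = {1, 3, 6}  B2 = {0, 1, 6}  B3 = {0, 1, 2}  B4 = {1, 2, 8}  B5 = {1, 4, 8}  B6 = {1, 4, 7}  B7 = {1, 5, 7}
Tree: B1–B2, B2–B3, B3–B4, B4–B5, B5–B6, B6–B7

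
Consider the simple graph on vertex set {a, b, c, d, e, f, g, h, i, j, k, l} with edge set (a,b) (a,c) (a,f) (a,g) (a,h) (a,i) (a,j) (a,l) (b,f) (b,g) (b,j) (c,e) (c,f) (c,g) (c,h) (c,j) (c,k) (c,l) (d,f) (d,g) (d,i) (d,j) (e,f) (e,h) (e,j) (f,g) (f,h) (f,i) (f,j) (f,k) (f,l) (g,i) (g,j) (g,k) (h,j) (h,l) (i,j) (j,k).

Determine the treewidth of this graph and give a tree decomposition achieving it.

The largest bag has 5 vertices, giving width 4; this decomposition certifies tw(G) ≤ 4. Conversely, {d, f, g, i, j} is a clique of size 5, and the vertices of any clique must share a bag in every tree decomposition; so some bag has ≥ 5 vertices and tw(G) ≥ 4. Hence tw(G) = 4 exactly.

Treewidth 4.
One such decomposition:
Bags: B1 = {a, c, f, g, j}  B2 = {a, f, g, i, j}  B3 = {d, f, g, i, j}  B4 = {a, c, f, h, j}  B5 = {c, f, g, j, k}  B6 = {a, c, f, h, l}  B7 = {a, b, f, g, j}  B8 = {c, e, f, h, j}
Tree: B1–B2, B2–B3, B1–B4, B1–B5, B4–B6, B1–B7, B4–B8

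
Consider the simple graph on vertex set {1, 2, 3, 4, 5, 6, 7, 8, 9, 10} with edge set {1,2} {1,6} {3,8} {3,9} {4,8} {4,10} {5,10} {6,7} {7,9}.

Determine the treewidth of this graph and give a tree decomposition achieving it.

Treewidth 1.
Bags: B1 = {5, 10}  B2 = {4, 10}  B3 = {4, 8}  B4 = {3, 8}  B5 = {3, 9}  B6 = {7, 9}  B7 = {6, 7}  B8 = {1, 6}  B9 = {1, 2}
Tree: B1–B2, B2–B3, B3–B4, B4–B5, B5–B6, B6–B7, B7–B8, B8–B9

The largest bag has 2 vertices, giving width 1; this decomposition certifies tw(G) ≤ 1. Any graph with an edge has treewidth ≥ 1, and G has the edge 5–10. Hence tw(G) = 1 exactly.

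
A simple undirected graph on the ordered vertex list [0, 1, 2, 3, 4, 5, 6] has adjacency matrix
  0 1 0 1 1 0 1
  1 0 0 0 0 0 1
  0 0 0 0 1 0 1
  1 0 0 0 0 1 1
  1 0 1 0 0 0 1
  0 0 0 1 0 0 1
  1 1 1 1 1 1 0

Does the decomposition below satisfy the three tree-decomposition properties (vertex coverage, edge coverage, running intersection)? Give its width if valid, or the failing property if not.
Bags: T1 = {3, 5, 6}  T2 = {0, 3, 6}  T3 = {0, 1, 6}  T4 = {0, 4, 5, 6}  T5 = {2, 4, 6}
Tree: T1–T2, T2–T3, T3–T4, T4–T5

No — bags containing vertex 5 are not connected in the tree.

A tree decomposition must satisfy three properties: every vertex lies in some bag; for every edge, both endpoints lie together in some bag; and for every vertex, the bags containing it form a connected subtree. Here bags containing vertex 5 are not connected in the tree, so the decomposition is invalid.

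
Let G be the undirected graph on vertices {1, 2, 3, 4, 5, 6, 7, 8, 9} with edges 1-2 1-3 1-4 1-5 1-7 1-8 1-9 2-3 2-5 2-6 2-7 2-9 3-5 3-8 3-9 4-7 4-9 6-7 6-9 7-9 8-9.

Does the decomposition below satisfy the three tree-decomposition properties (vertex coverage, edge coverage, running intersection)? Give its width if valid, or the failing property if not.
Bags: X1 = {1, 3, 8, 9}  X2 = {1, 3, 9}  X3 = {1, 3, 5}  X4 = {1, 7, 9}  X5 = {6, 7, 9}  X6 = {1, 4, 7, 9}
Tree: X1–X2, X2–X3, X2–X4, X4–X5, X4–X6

A tree decomposition must satisfy three properties: every vertex lies in some bag; for every edge, both endpoints lie together in some bag; and for every vertex, the bags containing it form a connected subtree. Here vertex 2 appears in no bag, so the decomposition is invalid.

No — vertex 2 appears in no bag.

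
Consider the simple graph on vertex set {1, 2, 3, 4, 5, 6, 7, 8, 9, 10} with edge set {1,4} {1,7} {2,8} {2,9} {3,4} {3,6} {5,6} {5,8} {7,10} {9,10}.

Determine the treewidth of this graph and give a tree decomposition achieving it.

The largest bag has 3 vertices, giving width 2; this decomposition certifies tw(G) ≤ 2. For the lower bound, G contains the cycle 3–4–1–7–10–9–2–8–5–6–3, so G is not a forest; only forests have treewidth ≤ 1, hence tw(G) ≥ 2. The upper and lower bounds meet at 2, so that is the treewidth.

Treewidth 2.
One optimal decomposition is:
Bags: B1 = {1, 3, 4}  B2 = {1, 3, 7}  B3 = {3, 7, 10}  B4 = {3, 9, 10}  B5 = {2, 3, 9}  B6 = {2, 3, 8}  B7 = {3, 5, 8}  B8 = {3, 5, 6}
Tree: B1–B2, B2–B3, B3–B4, B4–B5, B5–B6, B6–B7, B7–B8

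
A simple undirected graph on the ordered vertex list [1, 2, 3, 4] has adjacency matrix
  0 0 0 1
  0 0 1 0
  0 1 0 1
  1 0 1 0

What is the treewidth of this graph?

A width-1 tree decomposition is:
Bags: B1 = {3, 4}  B2 = {2, 3}  B3 = {1, 4}
Tree: B1–B2, B1–B3
Every bag has size at most 2, so the width is 2 − 1 = 1 and tw(G) ≤ 1. G has an edge, so its treewidth is at least 1. Combining the bounds, tw(G) = 1.

1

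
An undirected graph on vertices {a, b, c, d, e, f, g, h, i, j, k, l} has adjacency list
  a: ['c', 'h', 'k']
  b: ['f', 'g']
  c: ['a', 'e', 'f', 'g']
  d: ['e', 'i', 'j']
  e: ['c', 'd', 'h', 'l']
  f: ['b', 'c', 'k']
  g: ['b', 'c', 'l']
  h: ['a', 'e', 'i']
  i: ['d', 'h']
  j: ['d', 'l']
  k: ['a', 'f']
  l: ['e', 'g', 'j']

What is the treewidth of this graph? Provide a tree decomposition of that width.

Each bag holds 4 vertices, so the decomposition has width 3, which upper-bounds the treewidth. For the lower bound: the 4 vertex sets {b,f,k}, {g}, {c}, {a,e,h,l} are disjoint, each induces a connected subgraph, and every pair is joined by at least one edge of G. Contracting each set to a single vertex therefore yields K_{4} as a minor, and since treewidth is minor-monotone, tw(G) ≥ tw(K_{4}) = 3. Hence tw(G) = 3 exactly.

Treewidth 3.
One optimal decomposition is:
Bags: B1 = {b, f, g, k}  B2 = {c, f, g, k}  B3 = {a, c, g, k}  B4 = {a, c, g, l}  B5 = {a, c, e, l}  B6 = {a, e, h, l}  B7 = {e, h, j, l}  B8 = {d, e, h, j}  B9 = {d, h, i, j}
Tree: B1–B2, B2–B3, B3–B4, B4–B5, B5–B6, B6–B7, B7–B8, B8–B9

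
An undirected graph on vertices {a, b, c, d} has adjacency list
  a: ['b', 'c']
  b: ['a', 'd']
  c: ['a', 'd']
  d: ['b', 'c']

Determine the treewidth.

A width-2 tree decomposition is:
Bags: B1 = {a, b, d}  B2 = {a, c, d}
Tree: B1–B2
The largest bag has 3 vertices, giving width 2; this decomposition certifies tw(G) ≤ 2. For the lower bound, G contains the cycle d–b–a–c–d, so G is not a forest; only forests have treewidth ≤ 1, hence tw(G) ≥ 2. The upper and lower bounds meet at 2, so that is the treewidth.

2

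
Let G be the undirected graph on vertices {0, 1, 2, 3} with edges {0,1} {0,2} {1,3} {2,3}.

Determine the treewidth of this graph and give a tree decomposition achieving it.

Treewidth 2.
One optimal decomposition is:
Bags: B1 = {0, 1, 3}  B2 = {0, 2, 3}
Tree: B1–B2

Each bag holds 3 vertices, so the decomposition has width 2, which upper-bounds the treewidth. The edges 3–1–0–2–3 form a cycle, so G is not a tree and its treewidth is at least 2. Hence tw(G) = 2 exactly.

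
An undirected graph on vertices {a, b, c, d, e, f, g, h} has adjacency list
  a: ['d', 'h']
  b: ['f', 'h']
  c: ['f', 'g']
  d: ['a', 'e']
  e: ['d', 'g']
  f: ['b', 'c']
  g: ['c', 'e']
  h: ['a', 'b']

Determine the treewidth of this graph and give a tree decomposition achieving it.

The largest bag has 3 vertices, giving width 2; this decomposition certifies tw(G) ≤ 2. Since a–d–e–g–c–f–b–h–a is a cycle in G, G is not acyclic. Forests are exactly the graphs of treewidth ≤ 1, so tw(G) ≥ 2. The upper and lower bounds meet at 2, so that is the treewidth.

Treewidth 2.
Bags: B1 = {a, d, e}  B2 = {a, e, g}  B3 = {a, c, g}  B4 = {a, c, f}  B5 = {a, b, f}  B6 = {a, b, h}
Tree: B1–B2, B2–B3, B3–B4, B4–B5, B5–B6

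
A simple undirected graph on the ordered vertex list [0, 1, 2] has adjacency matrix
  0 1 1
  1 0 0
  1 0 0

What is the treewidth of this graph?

A width-1 tree decomposition is:
Bags: B1 = {0, 2}  B2 = {0, 1}
Tree: B1–B2
The largest bag has 2 vertices, giving width 1; this decomposition certifies tw(G) ≤ 1. Since G has at least one edge (e.g. 2–0), it is not an edgeless graph, so tw(G) ≥ 1. Hence tw(G) = 1 exactly.

1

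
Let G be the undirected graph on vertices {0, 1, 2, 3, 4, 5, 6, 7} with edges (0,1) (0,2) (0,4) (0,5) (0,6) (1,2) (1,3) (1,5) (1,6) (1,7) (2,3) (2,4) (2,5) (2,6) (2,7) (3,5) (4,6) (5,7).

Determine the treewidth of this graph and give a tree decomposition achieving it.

Treewidth 3.
One such decomposition:
Bags: B1 = {0, 1, 2, 5}  B2 = {1, 2, 3, 5}  B3 = {1, 2, 5, 7}  B4 = {0, 1, 2, 6}  B5 = {0, 2, 4, 6}
Tree: B1–B2, B1–B3, B1–B4, B4–B5

Each bag holds 4 vertices, so the decomposition has width 3, which upper-bounds the treewidth. For the lower bound, the 4 vertices {0, 1, 2, 5} are pairwise adjacent, and any tree decomposition puts a clique entirely inside one bag — forcing width ≥ 3. Therefore the treewidth is 3.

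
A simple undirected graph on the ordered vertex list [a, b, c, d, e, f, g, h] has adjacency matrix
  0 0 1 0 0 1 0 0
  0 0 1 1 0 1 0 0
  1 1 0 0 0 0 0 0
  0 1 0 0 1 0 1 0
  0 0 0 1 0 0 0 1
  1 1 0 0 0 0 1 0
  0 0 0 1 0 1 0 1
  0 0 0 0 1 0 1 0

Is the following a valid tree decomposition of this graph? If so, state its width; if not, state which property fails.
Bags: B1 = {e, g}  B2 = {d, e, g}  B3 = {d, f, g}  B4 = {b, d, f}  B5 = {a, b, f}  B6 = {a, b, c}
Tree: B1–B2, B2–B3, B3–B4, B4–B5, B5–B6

A tree decomposition must satisfy three properties: every vertex lies in some bag; for every edge, both endpoints lie together in some bag; and for every vertex, the bags containing it form a connected subtree. Here vertex h appears in no bag, so the decomposition is invalid.

No — vertex h appears in no bag.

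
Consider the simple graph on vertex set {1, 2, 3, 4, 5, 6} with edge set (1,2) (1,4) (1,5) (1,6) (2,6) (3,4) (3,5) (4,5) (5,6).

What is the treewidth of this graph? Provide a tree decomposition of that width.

Treewidth 2.
Bags: B1 = {1, 4, 5}  B2 = {1, 5, 6}  B3 = {3, 4, 5}  B4 = {1, 2, 6}
Tree: B1–B2, B1–B3, B2–B4

Each bag holds 3 vertices, so the decomposition has width 2, which upper-bounds the treewidth. Conversely, {1, 2, 6} is a clique of size 3, and the vertices of any clique must share a bag in every tree decomposition; so some bag has ≥ 3 vertices and tw(G) ≥ 2. Hence tw(G) = 2 exactly.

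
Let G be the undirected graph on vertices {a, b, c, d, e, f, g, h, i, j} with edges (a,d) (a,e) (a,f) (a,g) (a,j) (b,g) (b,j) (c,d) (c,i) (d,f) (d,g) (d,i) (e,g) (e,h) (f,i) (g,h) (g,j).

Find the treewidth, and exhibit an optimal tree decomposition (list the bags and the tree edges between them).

The largest bag has 3 vertices, giving width 2; this decomposition certifies tw(G) ≤ 2. Conversely, {e, g, h} is a clique of size 3, and the vertices of any clique must share a bag in every tree decomposition; so some bag has ≥ 3 vertices and tw(G) ≥ 2. Hence tw(G) = 2 exactly.

Treewidth 2.
One optimal decomposition is:
Bags: B1 = {a, e, g}  B2 = {e, g, h}  B3 = {a, d, g}  B4 = {a, g, j}  B5 = {b, g, j}  B6 = {a, d, f}  B7 = {d, f, i}  B8 = {c, d, i}
Tree: B1–B2, B1–B3, B3–B4, B4–B5, B3–B6, B6–B7, B7–B8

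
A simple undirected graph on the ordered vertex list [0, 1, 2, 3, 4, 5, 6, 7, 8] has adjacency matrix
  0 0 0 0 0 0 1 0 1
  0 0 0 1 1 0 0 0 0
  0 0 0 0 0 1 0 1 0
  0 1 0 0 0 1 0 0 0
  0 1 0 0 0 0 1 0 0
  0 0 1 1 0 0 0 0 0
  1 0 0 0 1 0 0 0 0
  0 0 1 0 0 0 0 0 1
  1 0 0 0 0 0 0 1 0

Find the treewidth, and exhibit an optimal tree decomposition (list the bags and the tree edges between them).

Treewidth 2.
One such decomposition:
Bags: B1 = {1, 3, 5}  B2 = {1, 4, 5}  B3 = {4, 5, 6}  B4 = {0, 5, 6}  B5 = {0, 5, 8}  B6 = {5, 7, 8}  B7 = {2, 5, 7}
Tree: B1–B2, B2–B3, B3–B4, B4–B5, B5–B6, B6–B7

Every bag has size at most 3, so the width is 3 − 1 = 2 and tw(G) ≤ 2. The edges 5–3–1–4–6–0–8–7–2–5 form a cycle, so G is not a tree and its treewidth is at least 2. Combining the bounds, tw(G) = 2.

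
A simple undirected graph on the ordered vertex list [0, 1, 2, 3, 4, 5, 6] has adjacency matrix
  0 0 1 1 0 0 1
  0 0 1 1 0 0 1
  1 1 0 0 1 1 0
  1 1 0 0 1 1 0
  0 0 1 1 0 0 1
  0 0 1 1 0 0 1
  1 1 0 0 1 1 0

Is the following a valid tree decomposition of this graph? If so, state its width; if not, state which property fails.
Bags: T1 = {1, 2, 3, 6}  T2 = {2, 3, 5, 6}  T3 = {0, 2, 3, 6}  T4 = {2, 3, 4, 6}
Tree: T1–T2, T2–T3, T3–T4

Yes; width 3.

Checking the three conditions: (i) the bags cover all of {0, 1, 2, 3, 4, 5, 6}; (ii) for each edge, some bag contains both endpoints; (iii) the bags containing any fixed vertex form a subtree. All hold, so the decomposition is valid with width 4 − 1 = 3.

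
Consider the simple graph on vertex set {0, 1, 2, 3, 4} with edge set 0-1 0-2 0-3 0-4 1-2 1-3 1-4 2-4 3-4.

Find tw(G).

3

A width-3 tree decomposition is:
Bags: B1 = {0, 1, 3, 4}  B2 = {0, 1, 2, 4}
Tree: B1–B2
Each bag holds 4 vertices, so the decomposition has width 3, which upper-bounds the treewidth. Conversely, {0, 1, 2, 4} is a clique of size 4, and the vertices of any clique must share a bag in every tree decomposition; so some bag has ≥ 4 vertices and tw(G) ≥ 3. Hence tw(G) = 3 exactly.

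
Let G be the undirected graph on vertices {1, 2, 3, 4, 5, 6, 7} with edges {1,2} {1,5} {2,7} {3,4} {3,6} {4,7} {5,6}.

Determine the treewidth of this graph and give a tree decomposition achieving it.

Treewidth 2.
One such decomposition:
Bags: B1 = {1, 2, 7}  B2 = {1, 4, 7}  B3 = {1, 3, 4}  B4 = {1, 3, 6}  B5 = {1, 5, 6}
Tree: B1–B2, B2–B3, B3–B4, B4–B5

Each bag holds 3 vertices, so the decomposition has width 2, which upper-bounds the treewidth. The edges 1–2–7–4–3–6–5–1 form a cycle, so G is not a tree and its treewidth is at least 2. Therefore the treewidth is 2.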